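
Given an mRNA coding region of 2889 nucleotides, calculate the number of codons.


codons = nucleotides / 3
codons = 2889 / 3 = 963

963


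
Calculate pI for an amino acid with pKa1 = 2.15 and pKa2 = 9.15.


pI = (pKa1 + pKa2) / 2
pI = (2.15 + 9.15) / 2
pI = 5.65

5.65


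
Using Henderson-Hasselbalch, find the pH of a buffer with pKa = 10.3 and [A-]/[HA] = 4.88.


pH = pKa + log10([A-]/[HA])
pH = 10.3 + log10(4.88)
pH = 10.9884

10.9884


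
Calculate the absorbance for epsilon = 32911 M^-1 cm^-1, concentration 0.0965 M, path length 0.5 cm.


A = epsilon * c * l
A = 32911 * 0.0965 * 0.5
A = 1587.9558

1587.9558


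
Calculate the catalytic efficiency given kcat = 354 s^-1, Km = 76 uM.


Catalytic efficiency = kcat / Km
= 354 / 76
= 4.6579 uM^-1*s^-1

4.6579 uM^-1*s^-1


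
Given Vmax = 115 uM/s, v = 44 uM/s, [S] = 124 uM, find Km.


Km = [S] * (Vmax - v) / v
Km = 124 * (115 - 44) / 44
Km = 200.0909 uM

200.0909 uM


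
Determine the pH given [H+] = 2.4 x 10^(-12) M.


pH = -log10([H+])
pH = -log10(2.4 x 10^(-12))
pH = 11.6198

11.6198


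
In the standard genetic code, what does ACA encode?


Standard genetic code lookup.
Codon ACA -> Thr

Thr


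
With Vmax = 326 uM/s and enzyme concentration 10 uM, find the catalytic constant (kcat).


kcat = Vmax / [E]t
kcat = 326 / 10
kcat = 32.6 s^-1

32.6 s^-1


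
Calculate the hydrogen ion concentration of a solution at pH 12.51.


[H+] = 10^(-pH)
[H+] = 10^(-12.51)
[H+] = 3.090e-13 M

3.090e-13 M


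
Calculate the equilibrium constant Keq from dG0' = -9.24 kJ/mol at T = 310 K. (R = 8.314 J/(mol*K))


Keq = exp(-dG0 * 1000 / (R * T))
Keq = exp(-(-9.24) * 1000 / (8.314 * 310))
Keq = 36.0567

36.0567


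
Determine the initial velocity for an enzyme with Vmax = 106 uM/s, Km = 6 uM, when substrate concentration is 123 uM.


v = Vmax * [S] / (Km + [S])
v = 106 * 123 / (6 + 123)
v = 101.0698 uM/s

101.0698 uM/s


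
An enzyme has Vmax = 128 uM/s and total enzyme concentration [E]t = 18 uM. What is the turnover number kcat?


kcat = Vmax / [E]t
kcat = 128 / 18
kcat = 7.1111 s^-1

7.1111 s^-1


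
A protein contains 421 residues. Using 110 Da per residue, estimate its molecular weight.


MW = n_residues * 110 Da
MW = 421 * 110
MW = 46310 Da

46310 Da


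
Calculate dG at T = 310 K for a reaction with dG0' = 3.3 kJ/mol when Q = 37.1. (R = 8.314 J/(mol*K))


dG = dG0' + RT * ln(Q) / 1000
dG = 3.3 + 8.314 * 310 * ln(37.1) / 1000
dG = 12.6135 kJ/mol

12.6135 kJ/mol


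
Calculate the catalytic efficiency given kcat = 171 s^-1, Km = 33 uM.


Catalytic efficiency = kcat / Km
= 171 / 33
= 5.1818 uM^-1*s^-1

5.1818 uM^-1*s^-1


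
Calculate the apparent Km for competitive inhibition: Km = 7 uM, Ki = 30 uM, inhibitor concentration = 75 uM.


Km_app = Km * (1 + [I]/Ki)
Km_app = 7 * (1 + 75/30)
Km_app = 24.5 uM

24.5 uM


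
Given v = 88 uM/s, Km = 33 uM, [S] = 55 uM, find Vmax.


Vmax = v * (Km + [S]) / [S]
Vmax = 88 * (33 + 55) / 55
Vmax = 140.8 uM/s

140.8 uM/s


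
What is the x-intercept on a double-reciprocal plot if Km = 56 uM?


x-intercept = -1/Km
= -1/56
= -0.0179 1/uM

-0.0179 1/uM


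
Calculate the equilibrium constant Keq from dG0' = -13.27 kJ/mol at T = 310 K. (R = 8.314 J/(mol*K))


Keq = exp(-dG0 * 1000 / (R * T))
Keq = exp(-(-13.27) * 1000 / (8.314 * 310))
Keq = 172.2108

172.2108


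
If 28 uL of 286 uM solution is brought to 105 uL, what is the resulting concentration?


C2 = C1 * V1 / V2
C2 = 286 * 28 / 105
C2 = 76.2667 uM

76.2667 uM


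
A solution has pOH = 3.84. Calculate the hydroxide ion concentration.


[OH-] = 10^(-pOH)
[OH-] = 10^(-3.84)
[OH-] = 1.445e-04 M

1.445e-04 M


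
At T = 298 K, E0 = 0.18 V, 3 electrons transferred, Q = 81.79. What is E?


E = E0 - (RT/nF) * ln(Q)
E = 0.18 - (8.314 * 298 / (3 * 96485)) * ln(81.79)
E = 0.1423 V

0.1423 V


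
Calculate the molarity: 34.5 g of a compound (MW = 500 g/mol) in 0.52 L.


C = (mass / MW) / volume
C = (34.5 / 500) / 0.52
C = 0.1327 M

0.1327 M


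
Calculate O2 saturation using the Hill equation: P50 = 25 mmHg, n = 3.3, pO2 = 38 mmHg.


Y = pO2^n / (P50^n + pO2^n)
Y = 38^3.3 / (25^3.3 + 38^3.3)
Y = 79.93%

79.93%


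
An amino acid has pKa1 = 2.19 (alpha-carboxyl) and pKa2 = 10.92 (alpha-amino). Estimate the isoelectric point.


pI = (pKa1 + pKa2) / 2
pI = (2.19 + 10.92) / 2
pI = 6.555

6.555


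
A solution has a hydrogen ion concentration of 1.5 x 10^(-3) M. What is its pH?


pH = -log10([H+])
pH = -log10(1.5 x 10^(-3))
pH = 2.8239

2.8239


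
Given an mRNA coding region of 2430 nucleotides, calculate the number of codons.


codons = nucleotides / 3
codons = 2430 / 3 = 810

810


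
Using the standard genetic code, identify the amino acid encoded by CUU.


Standard genetic code lookup.
Codon CUU -> Leu

Leu


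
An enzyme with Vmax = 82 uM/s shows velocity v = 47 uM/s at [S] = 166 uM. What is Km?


Km = [S] * (Vmax - v) / v
Km = 166 * (82 - 47) / 47
Km = 123.617 uM

123.617 uM


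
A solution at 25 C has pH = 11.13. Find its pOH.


pOH = 14 - pH
pOH = 14 - 11.13
pOH = 2.87

2.87


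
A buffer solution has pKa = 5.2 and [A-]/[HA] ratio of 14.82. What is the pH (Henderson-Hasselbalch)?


pH = pKa + log10([A-]/[HA])
pH = 5.2 + log10(14.82)
pH = 6.3708

6.3708


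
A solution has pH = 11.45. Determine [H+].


[H+] = 10^(-pH)
[H+] = 10^(-11.45)
[H+] = 3.548e-12 M

3.548e-12 M


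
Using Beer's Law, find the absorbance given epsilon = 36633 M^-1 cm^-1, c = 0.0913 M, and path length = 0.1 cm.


A = epsilon * c * l
A = 36633 * 0.0913 * 0.1
A = 334.4593

334.4593


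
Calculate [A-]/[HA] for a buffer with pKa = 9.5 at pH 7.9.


[A-]/[HA] = 10^(pH - pKa)
= 10^(7.9 - 9.5)
= 0.0251

0.0251


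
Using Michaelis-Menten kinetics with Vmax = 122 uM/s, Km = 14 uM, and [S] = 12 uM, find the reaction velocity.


v = Vmax * [S] / (Km + [S])
v = 122 * 12 / (14 + 12)
v = 56.3077 uM/s

56.3077 uM/s


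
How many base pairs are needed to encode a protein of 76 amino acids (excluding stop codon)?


Each amino acid = 1 codon = 3 bp
bp = 76 * 3 = 228 bp

228 bp


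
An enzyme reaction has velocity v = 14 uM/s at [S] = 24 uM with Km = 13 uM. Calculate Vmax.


Vmax = v * (Km + [S]) / [S]
Vmax = 14 * (13 + 24) / 24
Vmax = 21.5833 uM/s

21.5833 uM/s


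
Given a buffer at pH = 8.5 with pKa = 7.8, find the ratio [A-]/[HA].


[A-]/[HA] = 10^(pH - pKa)
= 10^(8.5 - 7.8)
= 5.0119

5.0119


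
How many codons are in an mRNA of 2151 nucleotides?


codons = nucleotides / 3
codons = 2151 / 3 = 717

717


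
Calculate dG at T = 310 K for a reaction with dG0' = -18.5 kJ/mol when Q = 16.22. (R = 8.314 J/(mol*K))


dG = dG0' + RT * ln(Q) / 1000
dG = -18.5 + 8.314 * 310 * ln(16.22) / 1000
dG = -11.3189 kJ/mol

-11.3189 kJ/mol


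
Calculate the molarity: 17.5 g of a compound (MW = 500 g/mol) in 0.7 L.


C = (mass / MW) / volume
C = (17.5 / 500) / 0.7
C = 0.05 M

0.05 M


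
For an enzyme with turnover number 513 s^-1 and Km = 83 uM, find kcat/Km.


Catalytic efficiency = kcat / Km
= 513 / 83
= 6.1807 uM^-1*s^-1

6.1807 uM^-1*s^-1


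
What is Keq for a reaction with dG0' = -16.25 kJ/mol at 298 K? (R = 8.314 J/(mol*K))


Keq = exp(-dG0 * 1000 / (R * T))
Keq = exp(-(-16.25) * 1000 / (8.314 * 298))
Keq = 705.4534

705.4534


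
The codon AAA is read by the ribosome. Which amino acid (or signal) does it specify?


Standard genetic code lookup.
Codon AAA -> Lys

Lys


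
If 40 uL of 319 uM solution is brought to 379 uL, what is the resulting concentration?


C2 = C1 * V1 / V2
C2 = 319 * 40 / 379
C2 = 33.6675 uM

33.6675 uM


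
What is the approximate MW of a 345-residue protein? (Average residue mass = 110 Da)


MW = n_residues * 110 Da
MW = 345 * 110
MW = 37950 Da

37950 Da


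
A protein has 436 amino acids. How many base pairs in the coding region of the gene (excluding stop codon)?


Each amino acid = 1 codon = 3 bp
bp = 436 * 3 = 1308 bp

1308 bp


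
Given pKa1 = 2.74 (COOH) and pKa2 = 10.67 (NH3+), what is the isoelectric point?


pI = (pKa1 + pKa2) / 2
pI = (2.74 + 10.67) / 2
pI = 6.705

6.705


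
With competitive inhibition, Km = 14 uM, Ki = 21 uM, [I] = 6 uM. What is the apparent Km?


Km_app = Km * (1 + [I]/Ki)
Km_app = 14 * (1 + 6/21)
Km_app = 18.0 uM

18.0 uM


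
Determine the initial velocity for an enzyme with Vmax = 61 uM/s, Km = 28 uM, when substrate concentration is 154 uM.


v = Vmax * [S] / (Km + [S])
v = 61 * 154 / (28 + 154)
v = 51.6154 uM/s

51.6154 uM/s


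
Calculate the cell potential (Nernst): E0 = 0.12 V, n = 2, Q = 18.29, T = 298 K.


E = E0 - (RT/nF) * ln(Q)
E = 0.12 - (8.314 * 298 / (2 * 96485)) * ln(18.29)
E = 0.0827 V

0.0827 V


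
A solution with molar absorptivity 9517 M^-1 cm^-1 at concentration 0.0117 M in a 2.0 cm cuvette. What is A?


A = epsilon * c * l
A = 9517 * 0.0117 * 2.0
A = 222.6978

222.6978


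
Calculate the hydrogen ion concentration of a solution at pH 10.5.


[H+] = 10^(-pH)
[H+] = 10^(-10.5)
[H+] = 3.162e-11 M

3.162e-11 M


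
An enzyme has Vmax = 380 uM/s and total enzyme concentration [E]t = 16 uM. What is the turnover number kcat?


kcat = Vmax / [E]t
kcat = 380 / 16
kcat = 23.75 s^-1

23.75 s^-1


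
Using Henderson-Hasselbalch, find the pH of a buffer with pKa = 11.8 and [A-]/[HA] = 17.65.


pH = pKa + log10([A-]/[HA])
pH = 11.8 + log10(17.65)
pH = 13.0467

13.0467


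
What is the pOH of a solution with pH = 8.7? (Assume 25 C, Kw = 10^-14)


pOH = 14 - pH
pOH = 14 - 8.7
pOH = 5.3

5.3


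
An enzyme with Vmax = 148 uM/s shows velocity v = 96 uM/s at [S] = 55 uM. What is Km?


Km = [S] * (Vmax - v) / v
Km = 55 * (148 - 96) / 96
Km = 29.7917 uM

29.7917 uM


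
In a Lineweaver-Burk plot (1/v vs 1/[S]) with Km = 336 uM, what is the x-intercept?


x-intercept = -1/Km
= -1/336
= -0.003 1/uM

-0.003 1/uM


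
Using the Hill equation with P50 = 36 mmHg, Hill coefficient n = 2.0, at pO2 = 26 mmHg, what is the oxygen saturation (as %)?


Y = pO2^n / (P50^n + pO2^n)
Y = 26^2.0 / (36^2.0 + 26^2.0)
Y = 34.28%

34.28%


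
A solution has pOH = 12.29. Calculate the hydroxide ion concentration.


[OH-] = 10^(-pOH)
[OH-] = 10^(-12.29)
[OH-] = 5.129e-13 M

5.129e-13 M


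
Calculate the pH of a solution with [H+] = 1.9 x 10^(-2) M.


pH = -log10([H+])
pH = -log10(1.9 x 10^(-2))
pH = 1.7212

1.7212


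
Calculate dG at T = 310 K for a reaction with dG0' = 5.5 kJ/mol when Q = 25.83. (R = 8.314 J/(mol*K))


dG = dG0' + RT * ln(Q) / 1000
dG = 5.5 + 8.314 * 310 * ln(25.83) / 1000
dG = 13.8803 kJ/mol

13.8803 kJ/mol


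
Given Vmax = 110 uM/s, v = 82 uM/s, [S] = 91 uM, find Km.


Km = [S] * (Vmax - v) / v
Km = 91 * (110 - 82) / 82
Km = 31.0732 uM

31.0732 uM


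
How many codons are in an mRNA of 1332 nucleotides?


codons = nucleotides / 3
codons = 1332 / 3 = 444

444


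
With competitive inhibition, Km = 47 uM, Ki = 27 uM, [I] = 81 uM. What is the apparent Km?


Km_app = Km * (1 + [I]/Ki)
Km_app = 47 * (1 + 81/27)
Km_app = 188.0 uM

188.0 uM


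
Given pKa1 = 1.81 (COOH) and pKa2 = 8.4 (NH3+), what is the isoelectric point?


pI = (pKa1 + pKa2) / 2
pI = (1.81 + 8.4) / 2
pI = 5.105

5.105


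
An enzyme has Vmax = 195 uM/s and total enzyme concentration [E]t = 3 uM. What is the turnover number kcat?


kcat = Vmax / [E]t
kcat = 195 / 3
kcat = 65.0 s^-1

65.0 s^-1


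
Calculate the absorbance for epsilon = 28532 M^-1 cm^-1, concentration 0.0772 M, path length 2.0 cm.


A = epsilon * c * l
A = 28532 * 0.0772 * 2.0
A = 4405.3408

4405.3408


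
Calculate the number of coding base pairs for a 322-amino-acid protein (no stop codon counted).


Each amino acid = 1 codon = 3 bp
bp = 322 * 3 = 966 bp

966 bp


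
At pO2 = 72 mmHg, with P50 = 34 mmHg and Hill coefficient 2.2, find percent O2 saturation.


Y = pO2^n / (P50^n + pO2^n)
Y = 72^2.2 / (34^2.2 + 72^2.2)
Y = 83.9%

83.9%


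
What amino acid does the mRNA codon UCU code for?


Standard genetic code lookup.
Codon UCU -> Ser

Ser


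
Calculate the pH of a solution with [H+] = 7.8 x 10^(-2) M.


pH = -log10([H+])
pH = -log10(7.8 x 10^(-2))
pH = 1.1079

1.1079


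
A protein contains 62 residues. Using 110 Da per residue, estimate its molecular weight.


MW = n_residues * 110 Da
MW = 62 * 110
MW = 6820 Da

6820 Da


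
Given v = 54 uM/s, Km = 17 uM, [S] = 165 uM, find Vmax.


Vmax = v * (Km + [S]) / [S]
Vmax = 54 * (17 + 165) / 165
Vmax = 59.5636 uM/s

59.5636 uM/s


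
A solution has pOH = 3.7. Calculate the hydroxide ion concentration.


[OH-] = 10^(-pOH)
[OH-] = 10^(-3.7)
[OH-] = 1.995e-04 M

1.995e-04 M


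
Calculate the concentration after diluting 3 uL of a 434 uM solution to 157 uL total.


C2 = C1 * V1 / V2
C2 = 434 * 3 / 157
C2 = 8.293 uM

8.293 uM


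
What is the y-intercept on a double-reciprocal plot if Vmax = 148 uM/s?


y-intercept = 1/Vmax
= 1/148
= 0.0068 s/uM

0.0068 s/uM


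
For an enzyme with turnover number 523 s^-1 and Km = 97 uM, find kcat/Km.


Catalytic efficiency = kcat / Km
= 523 / 97
= 5.3918 uM^-1*s^-1

5.3918 uM^-1*s^-1


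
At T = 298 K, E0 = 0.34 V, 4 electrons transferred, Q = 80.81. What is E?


E = E0 - (RT/nF) * ln(Q)
E = 0.34 - (8.314 * 298 / (4 * 96485)) * ln(80.81)
E = 0.3118 V

0.3118 V


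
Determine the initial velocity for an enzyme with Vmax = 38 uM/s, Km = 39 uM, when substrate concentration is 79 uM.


v = Vmax * [S] / (Km + [S])
v = 38 * 79 / (39 + 79)
v = 25.4407 uM/s

25.4407 uM/s


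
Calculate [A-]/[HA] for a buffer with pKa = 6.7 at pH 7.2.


[A-]/[HA] = 10^(pH - pKa)
= 10^(7.2 - 6.7)
= 3.1623

3.1623


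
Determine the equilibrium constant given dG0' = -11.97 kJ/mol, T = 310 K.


Keq = exp(-dG0 * 1000 / (R * T))
Keq = exp(-(-11.97) * 1000 / (8.314 * 310))
Keq = 103.993

103.993


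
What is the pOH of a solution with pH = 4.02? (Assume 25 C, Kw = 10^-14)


pOH = 14 - pH
pOH = 14 - 4.02
pOH = 9.98

9.98


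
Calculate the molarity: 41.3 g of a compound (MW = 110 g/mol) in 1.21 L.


C = (mass / MW) / volume
C = (41.3 / 110) / 1.21
C = 0.3103 M

0.3103 M


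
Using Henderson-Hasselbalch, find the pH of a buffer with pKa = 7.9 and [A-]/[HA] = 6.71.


pH = pKa + log10([A-]/[HA])
pH = 7.9 + log10(6.71)
pH = 8.7267

8.7267


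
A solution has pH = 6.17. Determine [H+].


[H+] = 10^(-pH)
[H+] = 10^(-6.17)
[H+] = 6.761e-07 M

6.761e-07 M


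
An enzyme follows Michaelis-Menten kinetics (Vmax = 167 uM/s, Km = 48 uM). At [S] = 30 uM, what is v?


v = Vmax * [S] / (Km + [S])
v = 167 * 30 / (48 + 30)
v = 64.2308 uM/s

64.2308 uM/s


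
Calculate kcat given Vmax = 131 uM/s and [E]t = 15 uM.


kcat = Vmax / [E]t
kcat = 131 / 15
kcat = 8.7333 s^-1

8.7333 s^-1


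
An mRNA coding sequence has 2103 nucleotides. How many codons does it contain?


codons = nucleotides / 3
codons = 2103 / 3 = 701

701


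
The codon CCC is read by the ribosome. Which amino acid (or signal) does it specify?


Standard genetic code lookup.
Codon CCC -> Pro

Pro


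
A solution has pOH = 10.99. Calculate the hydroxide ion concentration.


[OH-] = 10^(-pOH)
[OH-] = 10^(-10.99)
[OH-] = 1.023e-11 M

1.023e-11 M


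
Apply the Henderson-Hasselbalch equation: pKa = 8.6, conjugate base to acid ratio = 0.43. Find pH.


pH = pKa + log10([A-]/[HA])
pH = 8.6 + log10(0.43)
pH = 8.2335

8.2335


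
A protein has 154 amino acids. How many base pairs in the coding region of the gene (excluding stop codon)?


Each amino acid = 1 codon = 3 bp
bp = 154 * 3 = 462 bp

462 bp


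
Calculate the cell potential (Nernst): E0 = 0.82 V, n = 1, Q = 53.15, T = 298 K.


E = E0 - (RT/nF) * ln(Q)
E = 0.82 - (8.314 * 298 / (1 * 96485)) * ln(53.15)
E = 0.718 V

0.718 V


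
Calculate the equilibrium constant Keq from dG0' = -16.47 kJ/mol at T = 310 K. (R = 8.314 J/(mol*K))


Keq = exp(-dG0 * 1000 / (R * T))
Keq = exp(-(-16.47) * 1000 / (8.314 * 310))
Keq = 596.041

596.041


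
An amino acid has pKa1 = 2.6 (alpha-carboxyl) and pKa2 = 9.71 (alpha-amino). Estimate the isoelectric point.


pI = (pKa1 + pKa2) / 2
pI = (2.6 + 9.71) / 2
pI = 6.155

6.155


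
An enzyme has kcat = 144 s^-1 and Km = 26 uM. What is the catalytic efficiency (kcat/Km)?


Catalytic efficiency = kcat / Km
= 144 / 26
= 5.5385 uM^-1*s^-1

5.5385 uM^-1*s^-1


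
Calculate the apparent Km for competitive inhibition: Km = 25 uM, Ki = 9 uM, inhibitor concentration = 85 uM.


Km_app = Km * (1 + [I]/Ki)
Km_app = 25 * (1 + 85/9)
Km_app = 261.1111 uM

261.1111 uM


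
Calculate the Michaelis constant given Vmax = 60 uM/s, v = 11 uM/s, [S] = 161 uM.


Km = [S] * (Vmax - v) / v
Km = 161 * (60 - 11) / 11
Km = 717.1818 uM

717.1818 uM


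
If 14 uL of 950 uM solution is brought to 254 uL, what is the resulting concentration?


C2 = C1 * V1 / V2
C2 = 950 * 14 / 254
C2 = 52.3622 uM

52.3622 uM


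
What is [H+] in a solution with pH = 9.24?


[H+] = 10^(-pH)
[H+] = 10^(-9.24)
[H+] = 5.754e-10 M

5.754e-10 M


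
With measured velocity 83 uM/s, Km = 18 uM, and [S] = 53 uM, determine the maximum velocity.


Vmax = v * (Km + [S]) / [S]
Vmax = 83 * (18 + 53) / 53
Vmax = 111.1887 uM/s

111.1887 uM/s


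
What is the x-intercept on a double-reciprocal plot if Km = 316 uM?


x-intercept = -1/Km
= -1/316
= -0.0032 1/uM

-0.0032 1/uM


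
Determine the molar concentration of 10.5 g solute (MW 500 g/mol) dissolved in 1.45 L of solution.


C = (mass / MW) / volume
C = (10.5 / 500) / 1.45
C = 0.0145 M

0.0145 M


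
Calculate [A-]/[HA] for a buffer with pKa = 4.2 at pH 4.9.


[A-]/[HA] = 10^(pH - pKa)
= 10^(4.9 - 4.2)
= 5.0119

5.0119


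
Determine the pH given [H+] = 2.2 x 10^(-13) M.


pH = -log10([H+])
pH = -log10(2.2 x 10^(-13))
pH = 12.6576

12.6576


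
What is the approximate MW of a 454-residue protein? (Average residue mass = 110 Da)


MW = n_residues * 110 Da
MW = 454 * 110
MW = 49940 Da

49940 Da


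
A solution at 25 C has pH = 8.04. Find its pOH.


pOH = 14 - pH
pOH = 14 - 8.04
pOH = 5.96

5.96


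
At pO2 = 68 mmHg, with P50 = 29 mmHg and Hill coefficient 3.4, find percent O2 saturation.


Y = pO2^n / (P50^n + pO2^n)
Y = 68^3.4 / (29^3.4 + 68^3.4)
Y = 94.77%

94.77%


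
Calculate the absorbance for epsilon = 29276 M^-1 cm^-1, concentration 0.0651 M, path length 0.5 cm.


A = epsilon * c * l
A = 29276 * 0.0651 * 0.5
A = 952.9338

952.9338


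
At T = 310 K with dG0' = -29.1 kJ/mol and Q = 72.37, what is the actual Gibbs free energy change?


dG = dG0' + RT * ln(Q) / 1000
dG = -29.1 + 8.314 * 310 * ln(72.37) / 1000
dG = -18.0644 kJ/mol

-18.0644 kJ/mol


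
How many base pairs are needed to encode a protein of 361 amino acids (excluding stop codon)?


Each amino acid = 1 codon = 3 bp
bp = 361 * 3 = 1083 bp

1083 bp


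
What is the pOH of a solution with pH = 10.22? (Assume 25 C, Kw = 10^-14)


pOH = 14 - pH
pOH = 14 - 10.22
pOH = 3.78

3.78


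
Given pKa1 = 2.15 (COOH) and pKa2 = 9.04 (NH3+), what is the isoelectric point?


pI = (pKa1 + pKa2) / 2
pI = (2.15 + 9.04) / 2
pI = 5.595

5.595


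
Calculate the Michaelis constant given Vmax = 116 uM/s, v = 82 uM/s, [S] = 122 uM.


Km = [S] * (Vmax - v) / v
Km = 122 * (116 - 82) / 82
Km = 50.5854 uM

50.5854 uM


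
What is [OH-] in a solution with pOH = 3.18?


[OH-] = 10^(-pOH)
[OH-] = 10^(-3.18)
[OH-] = 6.607e-04 M

6.607e-04 M


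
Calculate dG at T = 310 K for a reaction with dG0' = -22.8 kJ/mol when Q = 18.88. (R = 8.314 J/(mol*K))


dG = dG0' + RT * ln(Q) / 1000
dG = -22.8 + 8.314 * 310 * ln(18.88) / 1000
dG = -15.2275 kJ/mol

-15.2275 kJ/mol


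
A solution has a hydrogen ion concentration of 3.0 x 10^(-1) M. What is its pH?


pH = -log10([H+])
pH = -log10(3.0 x 10^(-1))
pH = 0.5229

0.5229


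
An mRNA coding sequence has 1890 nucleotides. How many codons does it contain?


codons = nucleotides / 3
codons = 1890 / 3 = 630

630


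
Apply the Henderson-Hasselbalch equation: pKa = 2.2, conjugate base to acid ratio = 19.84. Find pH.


pH = pKa + log10([A-]/[HA])
pH = 2.2 + log10(19.84)
pH = 3.4975

3.4975


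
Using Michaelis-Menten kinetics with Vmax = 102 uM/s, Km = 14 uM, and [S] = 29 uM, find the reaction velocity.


v = Vmax * [S] / (Km + [S])
v = 102 * 29 / (14 + 29)
v = 68.7907 uM/s

68.7907 uM/s


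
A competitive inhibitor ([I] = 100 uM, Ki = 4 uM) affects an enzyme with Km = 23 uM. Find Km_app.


Km_app = Km * (1 + [I]/Ki)
Km_app = 23 * (1 + 100/4)
Km_app = 598.0 uM

598.0 uM


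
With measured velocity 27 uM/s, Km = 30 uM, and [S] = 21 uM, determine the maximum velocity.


Vmax = v * (Km + [S]) / [S]
Vmax = 27 * (30 + 21) / 21
Vmax = 65.5714 uM/s

65.5714 uM/s


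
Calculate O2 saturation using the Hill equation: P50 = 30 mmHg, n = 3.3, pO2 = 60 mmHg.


Y = pO2^n / (P50^n + pO2^n)
Y = 60^3.3 / (30^3.3 + 60^3.3)
Y = 90.78%

90.78%


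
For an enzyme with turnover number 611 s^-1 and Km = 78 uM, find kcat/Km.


Catalytic efficiency = kcat / Km
= 611 / 78
= 7.8333 uM^-1*s^-1

7.8333 uM^-1*s^-1


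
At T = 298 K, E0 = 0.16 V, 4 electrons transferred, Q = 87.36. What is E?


E = E0 - (RT/nF) * ln(Q)
E = 0.16 - (8.314 * 298 / (4 * 96485)) * ln(87.36)
E = 0.1313 V

0.1313 V


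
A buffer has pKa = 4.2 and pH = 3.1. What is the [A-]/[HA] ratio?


[A-]/[HA] = 10^(pH - pKa)
= 10^(3.1 - 4.2)
= 0.0794

0.0794


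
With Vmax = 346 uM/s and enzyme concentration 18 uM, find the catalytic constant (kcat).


kcat = Vmax / [E]t
kcat = 346 / 18
kcat = 19.2222 s^-1

19.2222 s^-1


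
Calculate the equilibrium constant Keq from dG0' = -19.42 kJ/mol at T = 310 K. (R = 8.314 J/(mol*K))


Keq = exp(-dG0 * 1000 / (R * T))
Keq = exp(-(-19.42) * 1000 / (8.314 * 310))
Keq = 1872.2577

1872.2577


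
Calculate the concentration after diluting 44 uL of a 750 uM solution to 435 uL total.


C2 = C1 * V1 / V2
C2 = 750 * 44 / 435
C2 = 75.8621 uM

75.8621 uM


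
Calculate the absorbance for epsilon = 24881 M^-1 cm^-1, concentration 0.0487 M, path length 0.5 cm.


A = epsilon * c * l
A = 24881 * 0.0487 * 0.5
A = 605.8524

605.8524


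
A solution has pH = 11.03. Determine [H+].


[H+] = 10^(-pH)
[H+] = 10^(-11.03)
[H+] = 9.333e-12 M

9.333e-12 M


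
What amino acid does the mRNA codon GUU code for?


Standard genetic code lookup.
Codon GUU -> Val

Val


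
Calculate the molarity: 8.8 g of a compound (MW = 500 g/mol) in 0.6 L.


C = (mass / MW) / volume
C = (8.8 / 500) / 0.6
C = 0.0293 M

0.0293 M


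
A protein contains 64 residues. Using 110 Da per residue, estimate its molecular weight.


MW = n_residues * 110 Da
MW = 64 * 110
MW = 7040 Da

7040 Da


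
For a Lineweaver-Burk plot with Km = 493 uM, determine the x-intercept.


x-intercept = -1/Km
= -1/493
= -0.002 1/uM

-0.002 1/uM


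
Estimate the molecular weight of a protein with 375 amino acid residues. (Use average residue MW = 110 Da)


MW = n_residues * 110 Da
MW = 375 * 110
MW = 41250 Da

41250 Da


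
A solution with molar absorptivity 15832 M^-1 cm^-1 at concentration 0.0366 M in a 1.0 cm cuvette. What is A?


A = epsilon * c * l
A = 15832 * 0.0366 * 1.0
A = 579.4512

579.4512


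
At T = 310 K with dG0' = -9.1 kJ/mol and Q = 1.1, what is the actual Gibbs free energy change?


dG = dG0' + RT * ln(Q) / 1000
dG = -9.1 + 8.314 * 310 * ln(1.1) / 1000
dG = -8.8544 kJ/mol

-8.8544 kJ/mol


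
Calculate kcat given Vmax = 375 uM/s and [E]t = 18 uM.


kcat = Vmax / [E]t
kcat = 375 / 18
kcat = 20.8333 s^-1

20.8333 s^-1


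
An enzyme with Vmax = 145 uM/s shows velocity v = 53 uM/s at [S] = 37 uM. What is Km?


Km = [S] * (Vmax - v) / v
Km = 37 * (145 - 53) / 53
Km = 64.2264 uM

64.2264 uM


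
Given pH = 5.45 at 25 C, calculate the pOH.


pOH = 14 - pH
pOH = 14 - 5.45
pOH = 8.55

8.55


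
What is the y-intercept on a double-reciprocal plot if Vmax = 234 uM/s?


y-intercept = 1/Vmax
= 1/234
= 0.0043 s/uM

0.0043 s/uM


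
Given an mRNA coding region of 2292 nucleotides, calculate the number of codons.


codons = nucleotides / 3
codons = 2292 / 3 = 764

764


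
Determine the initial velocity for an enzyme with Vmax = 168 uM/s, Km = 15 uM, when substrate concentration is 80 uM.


v = Vmax * [S] / (Km + [S])
v = 168 * 80 / (15 + 80)
v = 141.4737 uM/s

141.4737 uM/s


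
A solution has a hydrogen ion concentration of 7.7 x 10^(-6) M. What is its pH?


pH = -log10([H+])
pH = -log10(7.7 x 10^(-6))
pH = 5.1135

5.1135


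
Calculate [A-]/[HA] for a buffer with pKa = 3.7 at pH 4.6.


[A-]/[HA] = 10^(pH - pKa)
= 10^(4.6 - 3.7)
= 7.9433

7.9433


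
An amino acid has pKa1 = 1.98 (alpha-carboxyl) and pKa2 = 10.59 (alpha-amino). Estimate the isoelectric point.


pI = (pKa1 + pKa2) / 2
pI = (1.98 + 10.59) / 2
pI = 6.285

6.285


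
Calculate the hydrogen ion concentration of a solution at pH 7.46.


[H+] = 10^(-pH)
[H+] = 10^(-7.46)
[H+] = 3.467e-08 M

3.467e-08 M


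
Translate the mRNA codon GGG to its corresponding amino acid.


Standard genetic code lookup.
Codon GGG -> Gly

Gly


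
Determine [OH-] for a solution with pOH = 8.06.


[OH-] = 10^(-pOH)
[OH-] = 10^(-8.06)
[OH-] = 8.710e-09 M

8.710e-09 M


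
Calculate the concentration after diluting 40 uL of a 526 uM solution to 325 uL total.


C2 = C1 * V1 / V2
C2 = 526 * 40 / 325
C2 = 64.7385 uM

64.7385 uM


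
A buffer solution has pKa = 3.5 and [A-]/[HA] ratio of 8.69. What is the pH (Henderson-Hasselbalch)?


pH = pKa + log10([A-]/[HA])
pH = 3.5 + log10(8.69)
pH = 4.439

4.439


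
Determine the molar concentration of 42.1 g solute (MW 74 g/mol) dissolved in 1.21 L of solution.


C = (mass / MW) / volume
C = (42.1 / 74) / 1.21
C = 0.4702 M

0.4702 M


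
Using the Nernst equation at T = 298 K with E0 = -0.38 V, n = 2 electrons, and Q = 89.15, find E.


E = E0 - (RT/nF) * ln(Q)
E = -0.38 - (8.314 * 298 / (2 * 96485)) * ln(89.15)
E = -0.4377 V

-0.4377 V


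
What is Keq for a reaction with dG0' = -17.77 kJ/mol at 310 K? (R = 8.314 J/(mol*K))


Keq = exp(-dG0 * 1000 / (R * T))
Keq = exp(-(-17.77) * 1000 / (8.314 * 310))
Keq = 987.0349

987.0349


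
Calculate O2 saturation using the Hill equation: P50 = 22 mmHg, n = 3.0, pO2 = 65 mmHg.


Y = pO2^n / (P50^n + pO2^n)
Y = 65^3.0 / (22^3.0 + 65^3.0)
Y = 96.27%

96.27%


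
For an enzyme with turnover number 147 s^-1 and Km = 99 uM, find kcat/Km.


Catalytic efficiency = kcat / Km
= 147 / 99
= 1.4848 uM^-1*s^-1

1.4848 uM^-1*s^-1


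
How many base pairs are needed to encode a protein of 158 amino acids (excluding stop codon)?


Each amino acid = 1 codon = 3 bp
bp = 158 * 3 = 474 bp

474 bp


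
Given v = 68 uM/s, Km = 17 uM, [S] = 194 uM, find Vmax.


Vmax = v * (Km + [S]) / [S]
Vmax = 68 * (17 + 194) / 194
Vmax = 73.9588 uM/s

73.9588 uM/s


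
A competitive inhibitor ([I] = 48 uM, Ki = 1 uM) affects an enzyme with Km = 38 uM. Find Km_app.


Km_app = Km * (1 + [I]/Ki)
Km_app = 38 * (1 + 48/1)
Km_app = 1862.0 uM

1862.0 uM


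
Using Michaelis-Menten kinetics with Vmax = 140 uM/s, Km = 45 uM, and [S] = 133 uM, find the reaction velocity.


v = Vmax * [S] / (Km + [S])
v = 140 * 133 / (45 + 133)
v = 104.6067 uM/s

104.6067 uM/s


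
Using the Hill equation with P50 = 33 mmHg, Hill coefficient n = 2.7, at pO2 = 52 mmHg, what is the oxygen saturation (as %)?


Y = pO2^n / (P50^n + pO2^n)
Y = 52^2.7 / (33^2.7 + 52^2.7)
Y = 77.34%

77.34%


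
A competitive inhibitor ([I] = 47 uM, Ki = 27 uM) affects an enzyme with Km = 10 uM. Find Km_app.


Km_app = Km * (1 + [I]/Ki)
Km_app = 10 * (1 + 47/27)
Km_app = 27.4074 uM

27.4074 uM


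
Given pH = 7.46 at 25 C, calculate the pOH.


pOH = 14 - pH
pOH = 14 - 7.46
pOH = 6.54

6.54


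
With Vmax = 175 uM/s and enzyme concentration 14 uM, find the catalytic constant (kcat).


kcat = Vmax / [E]t
kcat = 175 / 14
kcat = 12.5 s^-1

12.5 s^-1


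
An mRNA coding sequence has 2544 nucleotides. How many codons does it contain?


codons = nucleotides / 3
codons = 2544 / 3 = 848

848


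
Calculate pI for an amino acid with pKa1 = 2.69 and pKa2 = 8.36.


pI = (pKa1 + pKa2) / 2
pI = (2.69 + 8.36) / 2
pI = 5.525

5.525


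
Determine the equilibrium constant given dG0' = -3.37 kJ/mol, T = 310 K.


Keq = exp(-dG0 * 1000 / (R * T))
Keq = exp(-(-3.37) * 1000 / (8.314 * 310))
Keq = 3.6971

3.6971


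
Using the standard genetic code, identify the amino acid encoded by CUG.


Standard genetic code lookup.
Codon CUG -> Leu

Leu


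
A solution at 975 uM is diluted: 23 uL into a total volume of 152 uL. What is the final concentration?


C2 = C1 * V1 / V2
C2 = 975 * 23 / 152
C2 = 147.5329 uM

147.5329 uM


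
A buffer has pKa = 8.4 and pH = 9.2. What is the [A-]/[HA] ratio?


[A-]/[HA] = 10^(pH - pKa)
= 10^(9.2 - 8.4)
= 6.3096

6.3096


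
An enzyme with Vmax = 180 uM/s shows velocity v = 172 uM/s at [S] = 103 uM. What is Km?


Km = [S] * (Vmax - v) / v
Km = 103 * (180 - 172) / 172
Km = 4.7907 uM

4.7907 uM


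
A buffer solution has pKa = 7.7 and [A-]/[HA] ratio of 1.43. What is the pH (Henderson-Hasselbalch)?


pH = pKa + log10([A-]/[HA])
pH = 7.7 + log10(1.43)
pH = 7.8553

7.8553


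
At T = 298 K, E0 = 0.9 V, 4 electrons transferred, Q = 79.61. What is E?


E = E0 - (RT/nF) * ln(Q)
E = 0.9 - (8.314 * 298 / (4 * 96485)) * ln(79.61)
E = 0.8719 V

0.8719 V


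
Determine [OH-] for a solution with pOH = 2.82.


[OH-] = 10^(-pOH)
[OH-] = 10^(-2.82)
[OH-] = 0.0015 M

0.0015 M


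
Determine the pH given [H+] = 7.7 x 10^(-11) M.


pH = -log10([H+])
pH = -log10(7.7 x 10^(-11))
pH = 10.1135

10.1135


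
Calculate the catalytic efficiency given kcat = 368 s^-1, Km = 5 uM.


Catalytic efficiency = kcat / Km
= 368 / 5
= 73.6 uM^-1*s^-1

73.6 uM^-1*s^-1


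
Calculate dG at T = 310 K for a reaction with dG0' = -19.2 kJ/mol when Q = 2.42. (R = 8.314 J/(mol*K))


dG = dG0' + RT * ln(Q) / 1000
dG = -19.2 + 8.314 * 310 * ln(2.42) / 1000
dG = -16.9222 kJ/mol

-16.9222 kJ/mol


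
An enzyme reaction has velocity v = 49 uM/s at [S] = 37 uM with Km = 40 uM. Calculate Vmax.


Vmax = v * (Km + [S]) / [S]
Vmax = 49 * (40 + 37) / 37
Vmax = 101.973 uM/s

101.973 uM/s


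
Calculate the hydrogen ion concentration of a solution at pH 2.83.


[H+] = 10^(-pH)
[H+] = 10^(-2.83)
[H+] = 0.0015 M

0.0015 M


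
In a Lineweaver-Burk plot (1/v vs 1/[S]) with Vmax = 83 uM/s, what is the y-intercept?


y-intercept = 1/Vmax
= 1/83
= 0.012 s/uM

0.012 s/uM


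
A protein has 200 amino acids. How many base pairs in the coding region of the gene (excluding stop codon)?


Each amino acid = 1 codon = 3 bp
bp = 200 * 3 = 600 bp

600 bp


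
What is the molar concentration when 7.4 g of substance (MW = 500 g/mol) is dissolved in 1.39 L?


C = (mass / MW) / volume
C = (7.4 / 500) / 1.39
C = 0.0106 M

0.0106 M


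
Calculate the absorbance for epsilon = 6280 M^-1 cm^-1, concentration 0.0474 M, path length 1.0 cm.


A = epsilon * c * l
A = 6280 * 0.0474 * 1.0
A = 297.672

297.672


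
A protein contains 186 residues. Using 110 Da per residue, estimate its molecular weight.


MW = n_residues * 110 Da
MW = 186 * 110
MW = 20460 Da

20460 Da


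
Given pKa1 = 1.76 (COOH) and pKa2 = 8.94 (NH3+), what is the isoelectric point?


pI = (pKa1 + pKa2) / 2
pI = (1.76 + 8.94) / 2
pI = 5.35

5.35


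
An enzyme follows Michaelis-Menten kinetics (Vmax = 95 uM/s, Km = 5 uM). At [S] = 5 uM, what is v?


v = Vmax * [S] / (Km + [S])
v = 95 * 5 / (5 + 5)
v = 47.5 uM/s

47.5 uM/s


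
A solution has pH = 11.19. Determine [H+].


[H+] = 10^(-pH)
[H+] = 10^(-11.19)
[H+] = 6.457e-12 M

6.457e-12 M


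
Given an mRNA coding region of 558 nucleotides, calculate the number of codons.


codons = nucleotides / 3
codons = 558 / 3 = 186

186


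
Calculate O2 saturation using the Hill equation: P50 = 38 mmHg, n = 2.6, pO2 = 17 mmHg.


Y = pO2^n / (P50^n + pO2^n)
Y = 17^2.6 / (38^2.6 + 17^2.6)
Y = 10.99%

10.99%


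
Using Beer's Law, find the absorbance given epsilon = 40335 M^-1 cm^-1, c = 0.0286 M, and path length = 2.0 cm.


A = epsilon * c * l
A = 40335 * 0.0286 * 2.0
A = 2307.162

2307.162


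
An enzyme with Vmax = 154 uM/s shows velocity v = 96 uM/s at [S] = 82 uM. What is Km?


Km = [S] * (Vmax - v) / v
Km = 82 * (154 - 96) / 96
Km = 49.5417 uM

49.5417 uM


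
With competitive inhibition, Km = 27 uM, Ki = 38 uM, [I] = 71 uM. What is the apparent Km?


Km_app = Km * (1 + [I]/Ki)
Km_app = 27 * (1 + 71/38)
Km_app = 77.4474 uM

77.4474 uM


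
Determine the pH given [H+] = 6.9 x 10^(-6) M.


pH = -log10([H+])
pH = -log10(6.9 x 10^(-6))
pH = 5.1612

5.1612


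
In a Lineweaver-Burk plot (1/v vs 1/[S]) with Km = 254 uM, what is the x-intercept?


x-intercept = -1/Km
= -1/254
= -0.0039 1/uM

-0.0039 1/uM


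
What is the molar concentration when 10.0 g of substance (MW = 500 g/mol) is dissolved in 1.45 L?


C = (mass / MW) / volume
C = (10.0 / 500) / 1.45
C = 0.0138 M

0.0138 M


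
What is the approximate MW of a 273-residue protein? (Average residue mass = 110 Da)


MW = n_residues * 110 Da
MW = 273 * 110
MW = 30030 Da

30030 Da


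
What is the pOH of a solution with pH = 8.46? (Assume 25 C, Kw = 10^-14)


pOH = 14 - pH
pOH = 14 - 8.46
pOH = 5.54

5.54


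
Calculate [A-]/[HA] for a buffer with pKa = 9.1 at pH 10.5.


[A-]/[HA] = 10^(pH - pKa)
= 10^(10.5 - 9.1)
= 25.1189

25.1189


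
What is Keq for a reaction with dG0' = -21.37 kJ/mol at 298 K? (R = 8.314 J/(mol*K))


Keq = exp(-dG0 * 1000 / (R * T))
Keq = exp(-(-21.37) * 1000 / (8.314 * 298))
Keq = 5571.2794

5571.2794


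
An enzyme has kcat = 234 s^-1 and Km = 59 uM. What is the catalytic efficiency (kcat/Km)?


Catalytic efficiency = kcat / Km
= 234 / 59
= 3.9661 uM^-1*s^-1

3.9661 uM^-1*s^-1


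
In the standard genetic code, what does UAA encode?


Standard genetic code lookup.
Codon UAA -> Stop

Stop


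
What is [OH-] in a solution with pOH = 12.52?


[OH-] = 10^(-pOH)
[OH-] = 10^(-12.52)
[OH-] = 3.020e-13 M

3.020e-13 M


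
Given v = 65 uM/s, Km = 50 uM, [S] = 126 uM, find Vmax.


Vmax = v * (Km + [S]) / [S]
Vmax = 65 * (50 + 126) / 126
Vmax = 90.7937 uM/s

90.7937 uM/s


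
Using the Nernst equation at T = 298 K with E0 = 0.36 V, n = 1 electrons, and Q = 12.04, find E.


E = E0 - (RT/nF) * ln(Q)
E = 0.36 - (8.314 * 298 / (1 * 96485)) * ln(12.04)
E = 0.2961 V

0.2961 V


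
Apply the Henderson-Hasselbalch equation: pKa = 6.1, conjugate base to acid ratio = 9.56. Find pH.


pH = pKa + log10([A-]/[HA])
pH = 6.1 + log10(9.56)
pH = 7.0805

7.0805


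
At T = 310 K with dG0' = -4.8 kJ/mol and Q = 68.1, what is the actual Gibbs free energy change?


dG = dG0' + RT * ln(Q) / 1000
dG = -4.8 + 8.314 * 310 * ln(68.1) / 1000
dG = 6.0789 kJ/mol

6.0789 kJ/mol


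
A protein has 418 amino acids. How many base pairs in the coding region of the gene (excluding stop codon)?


Each amino acid = 1 codon = 3 bp
bp = 418 * 3 = 1254 bp

1254 bp


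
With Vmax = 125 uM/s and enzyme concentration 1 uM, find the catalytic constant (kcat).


kcat = Vmax / [E]t
kcat = 125 / 1
kcat = 125.0 s^-1

125.0 s^-1


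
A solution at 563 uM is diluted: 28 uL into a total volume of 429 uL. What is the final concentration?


C2 = C1 * V1 / V2
C2 = 563 * 28 / 429
C2 = 36.7459 uM

36.7459 uM


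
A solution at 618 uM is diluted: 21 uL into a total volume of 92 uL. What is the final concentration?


C2 = C1 * V1 / V2
C2 = 618 * 21 / 92
C2 = 141.0652 uM

141.0652 uM


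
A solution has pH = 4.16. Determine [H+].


[H+] = 10^(-pH)
[H+] = 10^(-4.16)
[H+] = 6.918e-05 M

6.918e-05 M


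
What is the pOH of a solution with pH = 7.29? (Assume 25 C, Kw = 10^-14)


pOH = 14 - pH
pOH = 14 - 7.29
pOH = 6.71

6.71


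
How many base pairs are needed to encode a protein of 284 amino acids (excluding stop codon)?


Each amino acid = 1 codon = 3 bp
bp = 284 * 3 = 852 bp

852 bp


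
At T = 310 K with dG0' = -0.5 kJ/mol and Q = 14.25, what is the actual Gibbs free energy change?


dG = dG0' + RT * ln(Q) / 1000
dG = -0.5 + 8.314 * 310 * ln(14.25) / 1000
dG = 6.3474 kJ/mol

6.3474 kJ/mol


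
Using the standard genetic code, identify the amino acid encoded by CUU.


Standard genetic code lookup.
Codon CUU -> Leu

Leu


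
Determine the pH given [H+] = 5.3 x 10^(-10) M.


pH = -log10([H+])
pH = -log10(5.3 x 10^(-10))
pH = 9.2757

9.2757


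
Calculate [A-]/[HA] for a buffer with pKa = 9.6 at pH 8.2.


[A-]/[HA] = 10^(pH - pKa)
= 10^(8.2 - 9.6)
= 0.0398

0.0398


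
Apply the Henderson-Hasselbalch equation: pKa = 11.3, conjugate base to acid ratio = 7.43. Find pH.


pH = pKa + log10([A-]/[HA])
pH = 11.3 + log10(7.43)
pH = 12.171

12.171


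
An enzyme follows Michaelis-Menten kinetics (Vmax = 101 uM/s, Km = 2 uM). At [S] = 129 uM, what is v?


v = Vmax * [S] / (Km + [S])
v = 101 * 129 / (2 + 129)
v = 99.458 uM/s

99.458 uM/s


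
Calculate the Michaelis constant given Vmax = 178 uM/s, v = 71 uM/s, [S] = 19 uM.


Km = [S] * (Vmax - v) / v
Km = 19 * (178 - 71) / 71
Km = 28.6338 uM

28.6338 uM


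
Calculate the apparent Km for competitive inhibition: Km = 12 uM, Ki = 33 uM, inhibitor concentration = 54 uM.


Km_app = Km * (1 + [I]/Ki)
Km_app = 12 * (1 + 54/33)
Km_app = 31.6364 uM

31.6364 uM


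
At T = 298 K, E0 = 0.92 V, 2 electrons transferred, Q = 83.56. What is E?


E = E0 - (RT/nF) * ln(Q)
E = 0.92 - (8.314 * 298 / (2 * 96485)) * ln(83.56)
E = 0.8632 V

0.8632 V


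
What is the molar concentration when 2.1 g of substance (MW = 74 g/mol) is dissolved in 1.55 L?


C = (mass / MW) / volume
C = (2.1 / 74) / 1.55
C = 0.0183 M

0.0183 M


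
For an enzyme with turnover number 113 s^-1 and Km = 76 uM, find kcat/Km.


Catalytic efficiency = kcat / Km
= 113 / 76
= 1.4868 uM^-1*s^-1

1.4868 uM^-1*s^-1


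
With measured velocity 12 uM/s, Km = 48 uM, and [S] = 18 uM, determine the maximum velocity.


Vmax = v * (Km + [S]) / [S]
Vmax = 12 * (48 + 18) / 18
Vmax = 44.0 uM/s

44.0 uM/s


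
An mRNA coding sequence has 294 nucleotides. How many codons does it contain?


codons = nucleotides / 3
codons = 294 / 3 = 98

98


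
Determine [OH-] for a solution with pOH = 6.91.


[OH-] = 10^(-pOH)
[OH-] = 10^(-6.91)
[OH-] = 1.230e-07 M

1.230e-07 M


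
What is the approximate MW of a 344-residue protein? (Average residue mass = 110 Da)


MW = n_residues * 110 Da
MW = 344 * 110
MW = 37840 Da

37840 Da


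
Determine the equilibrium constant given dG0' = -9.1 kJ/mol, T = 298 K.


Keq = exp(-dG0 * 1000 / (R * T))
Keq = exp(-(-9.1) * 1000 / (8.314 * 298))
Keq = 39.3679

39.3679


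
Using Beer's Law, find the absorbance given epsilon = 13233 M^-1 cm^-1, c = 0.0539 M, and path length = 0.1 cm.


A = epsilon * c * l
A = 13233 * 0.0539 * 0.1
A = 71.3259

71.3259


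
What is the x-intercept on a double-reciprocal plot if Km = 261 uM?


x-intercept = -1/Km
= -1/261
= -0.0038 1/uM

-0.0038 1/uM


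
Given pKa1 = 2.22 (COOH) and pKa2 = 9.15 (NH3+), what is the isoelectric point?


pI = (pKa1 + pKa2) / 2
pI = (2.22 + 9.15) / 2
pI = 5.685

5.685
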